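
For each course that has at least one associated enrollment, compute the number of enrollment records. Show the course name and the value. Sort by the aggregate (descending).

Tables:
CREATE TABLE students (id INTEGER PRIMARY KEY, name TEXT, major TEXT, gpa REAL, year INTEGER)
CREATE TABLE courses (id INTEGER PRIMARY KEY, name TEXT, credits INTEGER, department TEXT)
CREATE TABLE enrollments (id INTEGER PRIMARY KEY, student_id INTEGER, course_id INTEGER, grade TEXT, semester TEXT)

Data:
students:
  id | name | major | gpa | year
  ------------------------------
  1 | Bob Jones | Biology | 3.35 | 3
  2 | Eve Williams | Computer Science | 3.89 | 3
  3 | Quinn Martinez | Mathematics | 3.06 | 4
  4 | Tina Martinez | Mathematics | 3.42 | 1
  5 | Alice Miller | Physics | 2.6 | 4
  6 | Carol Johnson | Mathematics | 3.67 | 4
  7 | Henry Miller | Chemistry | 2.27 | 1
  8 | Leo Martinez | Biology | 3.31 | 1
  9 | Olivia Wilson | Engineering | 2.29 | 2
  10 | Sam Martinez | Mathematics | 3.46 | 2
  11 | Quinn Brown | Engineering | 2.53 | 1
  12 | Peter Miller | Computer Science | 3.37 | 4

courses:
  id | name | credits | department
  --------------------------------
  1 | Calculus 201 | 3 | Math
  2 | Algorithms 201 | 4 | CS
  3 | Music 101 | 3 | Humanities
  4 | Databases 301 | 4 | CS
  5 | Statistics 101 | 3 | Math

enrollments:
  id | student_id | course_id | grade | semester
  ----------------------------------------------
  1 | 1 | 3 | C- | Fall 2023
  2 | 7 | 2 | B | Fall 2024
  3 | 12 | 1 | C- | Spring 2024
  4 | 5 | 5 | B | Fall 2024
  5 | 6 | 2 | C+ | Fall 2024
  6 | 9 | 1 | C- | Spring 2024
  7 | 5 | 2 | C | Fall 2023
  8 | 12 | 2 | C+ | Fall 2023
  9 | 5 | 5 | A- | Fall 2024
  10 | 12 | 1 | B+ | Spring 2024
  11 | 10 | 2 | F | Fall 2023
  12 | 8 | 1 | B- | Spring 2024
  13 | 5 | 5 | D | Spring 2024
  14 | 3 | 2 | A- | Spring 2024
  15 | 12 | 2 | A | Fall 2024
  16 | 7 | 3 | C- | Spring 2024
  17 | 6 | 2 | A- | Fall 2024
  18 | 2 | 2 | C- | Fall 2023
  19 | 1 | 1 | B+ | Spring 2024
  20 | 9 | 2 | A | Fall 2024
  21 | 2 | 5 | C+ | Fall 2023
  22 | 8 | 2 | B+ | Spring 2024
SELECT p.name, COUNT(*) AS n FROM enrollments c JOIN courses p ON c.course_id = p.id GROUP BY p.id, p.name ORDER BY n DESC

Execution result:
name | n
Algorithms 201 | 11
Calculus 201 | 5
Statistics 101 | 4
Music 101 | 2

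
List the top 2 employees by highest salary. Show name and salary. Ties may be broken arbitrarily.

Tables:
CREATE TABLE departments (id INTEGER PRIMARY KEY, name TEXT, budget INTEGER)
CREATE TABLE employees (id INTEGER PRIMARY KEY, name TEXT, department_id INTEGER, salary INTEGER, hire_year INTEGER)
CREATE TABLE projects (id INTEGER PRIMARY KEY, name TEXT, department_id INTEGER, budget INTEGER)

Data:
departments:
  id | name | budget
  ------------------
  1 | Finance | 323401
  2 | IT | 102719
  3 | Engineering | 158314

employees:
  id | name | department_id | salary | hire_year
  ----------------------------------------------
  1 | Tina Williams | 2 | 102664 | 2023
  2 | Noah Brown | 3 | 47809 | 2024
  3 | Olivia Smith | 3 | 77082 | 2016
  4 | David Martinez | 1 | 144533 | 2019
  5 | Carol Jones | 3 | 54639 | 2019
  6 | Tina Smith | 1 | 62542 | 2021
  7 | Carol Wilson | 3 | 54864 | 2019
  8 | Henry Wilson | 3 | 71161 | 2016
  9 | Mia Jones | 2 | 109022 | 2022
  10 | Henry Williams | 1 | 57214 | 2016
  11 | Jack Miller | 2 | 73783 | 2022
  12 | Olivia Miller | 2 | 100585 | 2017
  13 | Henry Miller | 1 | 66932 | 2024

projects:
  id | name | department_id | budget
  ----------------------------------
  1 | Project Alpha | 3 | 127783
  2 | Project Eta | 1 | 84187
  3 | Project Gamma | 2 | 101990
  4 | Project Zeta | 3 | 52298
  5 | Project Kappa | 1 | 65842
SELECT name, salary FROM employees ORDER BY salary DESC LIMIT 2

Execution result:
name | salary
David Martinez | 144533
Mia Jones | 109022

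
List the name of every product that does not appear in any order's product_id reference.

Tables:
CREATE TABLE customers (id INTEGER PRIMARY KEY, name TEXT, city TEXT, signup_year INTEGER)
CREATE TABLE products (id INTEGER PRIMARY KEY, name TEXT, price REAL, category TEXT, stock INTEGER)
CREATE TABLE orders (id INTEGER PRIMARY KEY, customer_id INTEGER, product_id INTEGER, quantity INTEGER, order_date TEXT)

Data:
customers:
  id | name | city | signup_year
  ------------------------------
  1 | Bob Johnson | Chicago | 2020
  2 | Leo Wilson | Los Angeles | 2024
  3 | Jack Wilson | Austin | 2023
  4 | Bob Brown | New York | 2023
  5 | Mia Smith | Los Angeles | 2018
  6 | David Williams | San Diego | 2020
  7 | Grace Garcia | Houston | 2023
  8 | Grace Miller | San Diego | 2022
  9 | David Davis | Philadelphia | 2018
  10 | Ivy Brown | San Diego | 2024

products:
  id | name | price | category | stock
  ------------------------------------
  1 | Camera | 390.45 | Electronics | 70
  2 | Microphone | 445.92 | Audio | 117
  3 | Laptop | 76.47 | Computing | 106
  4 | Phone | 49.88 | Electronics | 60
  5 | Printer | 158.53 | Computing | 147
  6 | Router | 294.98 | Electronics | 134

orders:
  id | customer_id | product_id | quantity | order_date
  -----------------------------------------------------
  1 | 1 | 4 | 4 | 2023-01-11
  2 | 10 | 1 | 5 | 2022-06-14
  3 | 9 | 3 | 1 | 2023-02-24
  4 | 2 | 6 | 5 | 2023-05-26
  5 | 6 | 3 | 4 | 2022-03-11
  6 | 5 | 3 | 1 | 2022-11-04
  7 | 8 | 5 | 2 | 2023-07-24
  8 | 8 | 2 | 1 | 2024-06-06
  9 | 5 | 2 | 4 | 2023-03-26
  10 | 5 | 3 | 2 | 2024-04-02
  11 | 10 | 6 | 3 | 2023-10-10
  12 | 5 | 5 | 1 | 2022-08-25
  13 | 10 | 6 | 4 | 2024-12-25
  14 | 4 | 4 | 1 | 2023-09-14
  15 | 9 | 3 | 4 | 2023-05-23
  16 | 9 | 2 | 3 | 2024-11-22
SELECT p.name FROM products p LEFT JOIN orders c ON c.product_id = p.id WHERE c.id IS NULL

Execution result:
(no rows)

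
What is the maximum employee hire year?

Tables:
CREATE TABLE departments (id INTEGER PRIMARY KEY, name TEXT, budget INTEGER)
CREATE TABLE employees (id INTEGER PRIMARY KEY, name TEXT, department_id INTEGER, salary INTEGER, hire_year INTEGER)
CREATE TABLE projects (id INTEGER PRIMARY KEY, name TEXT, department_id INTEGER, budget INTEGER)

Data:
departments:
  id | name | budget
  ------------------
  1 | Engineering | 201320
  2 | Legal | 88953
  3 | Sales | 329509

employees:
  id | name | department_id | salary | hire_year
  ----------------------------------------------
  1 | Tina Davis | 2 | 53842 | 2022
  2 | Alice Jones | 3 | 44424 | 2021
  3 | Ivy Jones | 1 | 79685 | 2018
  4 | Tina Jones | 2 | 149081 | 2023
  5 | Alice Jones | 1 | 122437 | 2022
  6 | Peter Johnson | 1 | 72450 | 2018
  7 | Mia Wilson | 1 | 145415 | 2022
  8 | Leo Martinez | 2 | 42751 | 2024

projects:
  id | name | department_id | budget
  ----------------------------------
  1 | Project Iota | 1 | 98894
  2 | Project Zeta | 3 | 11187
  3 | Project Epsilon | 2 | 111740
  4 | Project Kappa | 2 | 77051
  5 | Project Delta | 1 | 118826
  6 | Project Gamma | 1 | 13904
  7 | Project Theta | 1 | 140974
SELECT MAX(hire_year) FROM employees

Execution result:
2024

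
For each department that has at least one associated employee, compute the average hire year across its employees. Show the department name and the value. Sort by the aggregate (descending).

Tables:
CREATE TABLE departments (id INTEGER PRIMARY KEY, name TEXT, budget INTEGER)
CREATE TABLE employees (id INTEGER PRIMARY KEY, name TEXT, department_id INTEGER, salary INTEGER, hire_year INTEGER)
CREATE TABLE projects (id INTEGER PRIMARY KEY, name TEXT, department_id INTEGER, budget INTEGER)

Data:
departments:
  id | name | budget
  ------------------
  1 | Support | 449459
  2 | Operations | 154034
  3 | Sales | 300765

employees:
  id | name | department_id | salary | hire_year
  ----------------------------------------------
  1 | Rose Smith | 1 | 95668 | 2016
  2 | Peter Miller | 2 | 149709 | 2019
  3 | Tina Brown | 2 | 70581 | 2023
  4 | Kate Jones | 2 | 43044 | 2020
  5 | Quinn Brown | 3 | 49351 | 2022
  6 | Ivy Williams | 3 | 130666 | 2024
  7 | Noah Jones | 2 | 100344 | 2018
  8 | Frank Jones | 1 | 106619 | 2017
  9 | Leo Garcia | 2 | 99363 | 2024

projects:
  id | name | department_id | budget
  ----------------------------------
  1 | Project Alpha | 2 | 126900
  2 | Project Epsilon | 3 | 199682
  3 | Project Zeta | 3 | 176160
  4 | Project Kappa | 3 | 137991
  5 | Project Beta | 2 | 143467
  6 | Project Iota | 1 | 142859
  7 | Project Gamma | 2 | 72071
SELECT p.name, AVG(c.hire_year) AS avg_hire_year FROM employees c JOIN departments p ON c.department_id = p.id GROUP BY p.id, p.name ORDER BY avg_hire_year DESC

Execution result:
name | avg_hire_year
Sales | 2023.00
Operations | 2020.80
Support | 2016.50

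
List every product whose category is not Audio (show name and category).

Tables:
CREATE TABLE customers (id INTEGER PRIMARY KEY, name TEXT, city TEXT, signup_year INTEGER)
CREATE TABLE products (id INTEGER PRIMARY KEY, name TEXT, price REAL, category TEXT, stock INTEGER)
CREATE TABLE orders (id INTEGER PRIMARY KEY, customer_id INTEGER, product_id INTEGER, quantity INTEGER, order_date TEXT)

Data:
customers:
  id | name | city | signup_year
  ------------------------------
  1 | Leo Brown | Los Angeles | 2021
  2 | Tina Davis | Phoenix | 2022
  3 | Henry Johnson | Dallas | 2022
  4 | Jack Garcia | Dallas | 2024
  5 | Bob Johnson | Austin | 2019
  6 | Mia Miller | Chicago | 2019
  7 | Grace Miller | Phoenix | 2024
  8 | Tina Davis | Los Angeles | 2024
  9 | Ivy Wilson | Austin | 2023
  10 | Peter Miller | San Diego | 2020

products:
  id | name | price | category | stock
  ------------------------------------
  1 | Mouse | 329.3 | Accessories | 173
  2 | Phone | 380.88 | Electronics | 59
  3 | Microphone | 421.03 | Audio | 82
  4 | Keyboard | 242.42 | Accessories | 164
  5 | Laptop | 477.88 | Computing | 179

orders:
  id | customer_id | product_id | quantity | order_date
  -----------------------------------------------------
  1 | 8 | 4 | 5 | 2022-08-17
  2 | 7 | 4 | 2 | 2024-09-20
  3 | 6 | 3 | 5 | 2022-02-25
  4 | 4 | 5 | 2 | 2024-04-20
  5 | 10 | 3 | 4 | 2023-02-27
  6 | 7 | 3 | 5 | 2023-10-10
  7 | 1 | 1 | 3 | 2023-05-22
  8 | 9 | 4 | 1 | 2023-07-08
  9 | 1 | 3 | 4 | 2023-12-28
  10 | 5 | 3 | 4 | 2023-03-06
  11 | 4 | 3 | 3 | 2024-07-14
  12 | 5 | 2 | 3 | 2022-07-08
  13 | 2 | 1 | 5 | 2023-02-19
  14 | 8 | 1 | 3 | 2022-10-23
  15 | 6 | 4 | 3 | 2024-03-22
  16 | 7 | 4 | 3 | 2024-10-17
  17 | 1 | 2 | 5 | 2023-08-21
SELECT name, category FROM products WHERE category <> 'Audio'

Execution result:
name | category
Mouse | Accessories
Phone | Electronics
Keyboard | Accessories
Laptop | Computing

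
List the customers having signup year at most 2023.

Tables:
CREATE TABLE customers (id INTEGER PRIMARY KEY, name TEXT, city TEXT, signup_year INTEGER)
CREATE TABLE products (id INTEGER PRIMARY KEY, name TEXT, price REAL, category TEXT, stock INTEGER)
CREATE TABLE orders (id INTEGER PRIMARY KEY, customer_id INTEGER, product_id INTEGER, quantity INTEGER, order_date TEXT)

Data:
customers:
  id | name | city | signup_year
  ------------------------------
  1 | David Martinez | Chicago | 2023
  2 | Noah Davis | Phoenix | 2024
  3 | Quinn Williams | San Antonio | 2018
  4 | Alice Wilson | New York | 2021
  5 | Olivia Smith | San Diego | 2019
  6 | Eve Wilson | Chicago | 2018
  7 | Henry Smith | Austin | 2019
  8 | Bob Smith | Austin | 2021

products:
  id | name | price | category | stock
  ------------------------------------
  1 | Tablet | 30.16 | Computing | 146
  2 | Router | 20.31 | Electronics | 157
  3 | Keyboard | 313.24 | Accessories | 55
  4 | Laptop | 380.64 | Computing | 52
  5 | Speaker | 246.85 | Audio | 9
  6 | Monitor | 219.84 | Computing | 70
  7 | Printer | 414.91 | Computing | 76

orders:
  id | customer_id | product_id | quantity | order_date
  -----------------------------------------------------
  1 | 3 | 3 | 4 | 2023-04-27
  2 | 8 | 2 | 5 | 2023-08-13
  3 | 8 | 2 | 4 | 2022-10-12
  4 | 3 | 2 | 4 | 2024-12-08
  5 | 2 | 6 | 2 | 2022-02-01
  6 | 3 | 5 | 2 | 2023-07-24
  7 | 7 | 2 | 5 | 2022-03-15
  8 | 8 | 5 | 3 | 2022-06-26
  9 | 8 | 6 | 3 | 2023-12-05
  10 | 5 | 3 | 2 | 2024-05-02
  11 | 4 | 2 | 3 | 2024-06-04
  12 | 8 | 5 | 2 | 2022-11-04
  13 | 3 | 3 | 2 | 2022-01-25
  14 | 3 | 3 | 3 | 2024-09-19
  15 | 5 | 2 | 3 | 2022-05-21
SELECT name, signup_year FROM customers WHERE signup_year <= 2023

Execution result:
name | signup_year
David Martinez | 2023
Quinn Williams | 2018
Alice Wilson | 2021
Olivia Smith | 2019
Eve Wilson | 2018
Henry Smith | 2019
Bob Smith | 2021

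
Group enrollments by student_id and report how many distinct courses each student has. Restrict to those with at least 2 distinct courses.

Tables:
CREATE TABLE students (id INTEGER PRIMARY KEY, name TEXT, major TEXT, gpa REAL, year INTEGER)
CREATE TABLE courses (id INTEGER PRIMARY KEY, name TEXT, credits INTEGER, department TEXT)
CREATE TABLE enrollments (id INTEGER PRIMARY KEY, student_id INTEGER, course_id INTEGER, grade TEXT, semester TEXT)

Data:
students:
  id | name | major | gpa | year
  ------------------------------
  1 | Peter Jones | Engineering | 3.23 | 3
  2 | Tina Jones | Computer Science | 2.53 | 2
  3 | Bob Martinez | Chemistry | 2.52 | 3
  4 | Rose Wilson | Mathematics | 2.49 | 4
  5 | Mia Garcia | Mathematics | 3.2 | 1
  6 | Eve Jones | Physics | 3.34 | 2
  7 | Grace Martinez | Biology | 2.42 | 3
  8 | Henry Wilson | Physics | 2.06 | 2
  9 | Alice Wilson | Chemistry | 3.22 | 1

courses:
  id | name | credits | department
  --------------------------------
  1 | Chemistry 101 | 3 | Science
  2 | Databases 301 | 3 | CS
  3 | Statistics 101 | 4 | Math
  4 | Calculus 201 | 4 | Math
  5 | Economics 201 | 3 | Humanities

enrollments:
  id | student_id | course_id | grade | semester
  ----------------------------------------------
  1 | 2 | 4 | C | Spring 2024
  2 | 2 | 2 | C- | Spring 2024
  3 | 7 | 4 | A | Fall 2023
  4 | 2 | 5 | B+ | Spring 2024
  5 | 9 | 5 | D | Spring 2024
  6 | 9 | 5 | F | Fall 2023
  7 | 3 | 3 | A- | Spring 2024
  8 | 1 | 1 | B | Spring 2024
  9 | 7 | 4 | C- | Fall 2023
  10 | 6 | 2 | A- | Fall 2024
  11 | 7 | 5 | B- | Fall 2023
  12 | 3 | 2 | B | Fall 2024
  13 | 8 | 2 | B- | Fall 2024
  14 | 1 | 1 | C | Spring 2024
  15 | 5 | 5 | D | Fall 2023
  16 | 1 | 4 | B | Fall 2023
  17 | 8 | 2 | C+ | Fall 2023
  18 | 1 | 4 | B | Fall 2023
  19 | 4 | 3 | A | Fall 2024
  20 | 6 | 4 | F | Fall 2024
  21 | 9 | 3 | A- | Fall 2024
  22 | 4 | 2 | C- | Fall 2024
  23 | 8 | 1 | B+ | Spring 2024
SELECT student_id, COUNT(DISTINCT course_id) AS distinct_course_count FROM enrollments GROUP BY student_id HAVING COUNT(DISTINCT course_id) >= 2

Execution result:
student_id | distinct_course_count
1 | 2
2 | 3
3 | 2
4 | 2
6 | 2
7 | 2
8 | 2
9 | 2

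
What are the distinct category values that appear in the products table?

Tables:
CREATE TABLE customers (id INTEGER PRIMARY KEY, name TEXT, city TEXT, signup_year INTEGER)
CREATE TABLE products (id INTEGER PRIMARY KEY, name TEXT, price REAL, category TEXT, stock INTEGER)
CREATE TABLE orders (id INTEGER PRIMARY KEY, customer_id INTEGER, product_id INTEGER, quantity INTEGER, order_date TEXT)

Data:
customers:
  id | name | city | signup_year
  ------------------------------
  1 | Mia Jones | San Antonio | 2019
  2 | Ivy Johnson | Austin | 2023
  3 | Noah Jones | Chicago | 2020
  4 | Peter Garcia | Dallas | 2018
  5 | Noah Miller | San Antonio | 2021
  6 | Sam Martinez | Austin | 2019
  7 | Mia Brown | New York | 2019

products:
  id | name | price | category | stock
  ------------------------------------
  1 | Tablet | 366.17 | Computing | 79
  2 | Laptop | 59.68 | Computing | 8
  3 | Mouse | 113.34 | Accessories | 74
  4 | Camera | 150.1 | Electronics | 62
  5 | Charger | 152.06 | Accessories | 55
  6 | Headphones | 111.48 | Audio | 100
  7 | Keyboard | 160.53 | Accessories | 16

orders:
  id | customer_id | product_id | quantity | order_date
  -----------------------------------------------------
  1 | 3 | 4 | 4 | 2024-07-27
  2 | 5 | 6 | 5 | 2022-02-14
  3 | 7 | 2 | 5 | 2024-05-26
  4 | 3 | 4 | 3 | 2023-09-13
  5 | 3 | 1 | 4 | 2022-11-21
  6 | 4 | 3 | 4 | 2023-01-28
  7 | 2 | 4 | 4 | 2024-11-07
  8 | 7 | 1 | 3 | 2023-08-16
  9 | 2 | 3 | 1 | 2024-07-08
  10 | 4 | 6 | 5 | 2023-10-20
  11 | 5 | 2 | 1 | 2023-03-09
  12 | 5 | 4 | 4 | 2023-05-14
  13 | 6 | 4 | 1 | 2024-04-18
SELECT DISTINCT category FROM products

Execution result:
category
Computing
Accessories
Electronics
Audio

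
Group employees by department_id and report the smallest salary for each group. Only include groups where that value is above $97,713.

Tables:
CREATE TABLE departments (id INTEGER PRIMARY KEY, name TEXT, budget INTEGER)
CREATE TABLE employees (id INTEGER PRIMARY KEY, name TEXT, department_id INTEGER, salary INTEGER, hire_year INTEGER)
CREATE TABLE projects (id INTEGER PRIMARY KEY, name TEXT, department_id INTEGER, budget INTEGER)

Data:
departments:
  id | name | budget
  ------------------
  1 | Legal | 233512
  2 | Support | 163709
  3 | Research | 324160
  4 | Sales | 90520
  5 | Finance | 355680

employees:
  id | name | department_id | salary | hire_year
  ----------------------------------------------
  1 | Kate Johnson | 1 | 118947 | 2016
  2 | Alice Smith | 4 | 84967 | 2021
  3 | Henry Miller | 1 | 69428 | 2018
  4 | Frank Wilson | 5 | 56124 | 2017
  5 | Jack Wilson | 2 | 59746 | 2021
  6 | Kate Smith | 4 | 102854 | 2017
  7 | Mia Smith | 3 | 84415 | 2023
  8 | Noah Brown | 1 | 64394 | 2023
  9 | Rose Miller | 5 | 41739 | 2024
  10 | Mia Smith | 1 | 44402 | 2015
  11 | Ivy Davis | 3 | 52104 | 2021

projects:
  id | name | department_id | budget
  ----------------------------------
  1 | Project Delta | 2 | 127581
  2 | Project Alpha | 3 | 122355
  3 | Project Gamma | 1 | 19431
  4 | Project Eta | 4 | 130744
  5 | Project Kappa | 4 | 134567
SELECT department_id, MIN(salary) AS min_salary FROM employees GROUP BY department_id HAVING MIN(salary) > 97713

Execution result:
(no rows)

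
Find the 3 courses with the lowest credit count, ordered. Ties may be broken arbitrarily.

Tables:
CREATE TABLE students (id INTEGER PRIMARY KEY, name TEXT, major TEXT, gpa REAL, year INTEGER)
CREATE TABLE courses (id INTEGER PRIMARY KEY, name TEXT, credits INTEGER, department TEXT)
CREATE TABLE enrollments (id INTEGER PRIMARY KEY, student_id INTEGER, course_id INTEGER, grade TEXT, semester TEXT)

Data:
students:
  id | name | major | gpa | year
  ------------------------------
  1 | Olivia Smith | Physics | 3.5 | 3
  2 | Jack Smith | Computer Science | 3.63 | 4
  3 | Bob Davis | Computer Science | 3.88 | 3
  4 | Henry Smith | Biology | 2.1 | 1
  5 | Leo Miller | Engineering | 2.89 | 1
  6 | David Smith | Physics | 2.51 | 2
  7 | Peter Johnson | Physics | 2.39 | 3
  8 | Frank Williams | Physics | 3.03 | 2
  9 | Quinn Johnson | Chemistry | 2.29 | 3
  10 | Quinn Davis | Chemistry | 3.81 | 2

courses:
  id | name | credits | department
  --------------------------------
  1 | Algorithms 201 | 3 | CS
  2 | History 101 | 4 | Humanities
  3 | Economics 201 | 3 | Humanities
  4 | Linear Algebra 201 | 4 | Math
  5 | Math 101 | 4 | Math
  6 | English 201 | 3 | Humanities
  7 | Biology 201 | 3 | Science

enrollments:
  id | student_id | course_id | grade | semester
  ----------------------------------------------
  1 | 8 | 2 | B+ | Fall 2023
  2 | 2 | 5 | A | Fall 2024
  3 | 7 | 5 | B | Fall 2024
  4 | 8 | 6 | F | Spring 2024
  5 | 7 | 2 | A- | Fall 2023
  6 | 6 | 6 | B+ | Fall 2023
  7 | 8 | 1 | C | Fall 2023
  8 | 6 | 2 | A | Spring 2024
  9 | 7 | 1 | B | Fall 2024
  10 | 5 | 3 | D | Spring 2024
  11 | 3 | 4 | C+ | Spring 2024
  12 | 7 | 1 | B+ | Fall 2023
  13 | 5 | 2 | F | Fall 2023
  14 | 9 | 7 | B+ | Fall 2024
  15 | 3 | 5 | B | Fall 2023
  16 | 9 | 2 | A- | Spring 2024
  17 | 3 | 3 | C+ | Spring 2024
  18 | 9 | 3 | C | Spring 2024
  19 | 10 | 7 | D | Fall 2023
SELECT name, credits FROM courses ORDER BY credits ASC LIMIT 3

Execution result:
name | credits
Algorithms 201 | 3
Economics 201 | 3
English 201 | 3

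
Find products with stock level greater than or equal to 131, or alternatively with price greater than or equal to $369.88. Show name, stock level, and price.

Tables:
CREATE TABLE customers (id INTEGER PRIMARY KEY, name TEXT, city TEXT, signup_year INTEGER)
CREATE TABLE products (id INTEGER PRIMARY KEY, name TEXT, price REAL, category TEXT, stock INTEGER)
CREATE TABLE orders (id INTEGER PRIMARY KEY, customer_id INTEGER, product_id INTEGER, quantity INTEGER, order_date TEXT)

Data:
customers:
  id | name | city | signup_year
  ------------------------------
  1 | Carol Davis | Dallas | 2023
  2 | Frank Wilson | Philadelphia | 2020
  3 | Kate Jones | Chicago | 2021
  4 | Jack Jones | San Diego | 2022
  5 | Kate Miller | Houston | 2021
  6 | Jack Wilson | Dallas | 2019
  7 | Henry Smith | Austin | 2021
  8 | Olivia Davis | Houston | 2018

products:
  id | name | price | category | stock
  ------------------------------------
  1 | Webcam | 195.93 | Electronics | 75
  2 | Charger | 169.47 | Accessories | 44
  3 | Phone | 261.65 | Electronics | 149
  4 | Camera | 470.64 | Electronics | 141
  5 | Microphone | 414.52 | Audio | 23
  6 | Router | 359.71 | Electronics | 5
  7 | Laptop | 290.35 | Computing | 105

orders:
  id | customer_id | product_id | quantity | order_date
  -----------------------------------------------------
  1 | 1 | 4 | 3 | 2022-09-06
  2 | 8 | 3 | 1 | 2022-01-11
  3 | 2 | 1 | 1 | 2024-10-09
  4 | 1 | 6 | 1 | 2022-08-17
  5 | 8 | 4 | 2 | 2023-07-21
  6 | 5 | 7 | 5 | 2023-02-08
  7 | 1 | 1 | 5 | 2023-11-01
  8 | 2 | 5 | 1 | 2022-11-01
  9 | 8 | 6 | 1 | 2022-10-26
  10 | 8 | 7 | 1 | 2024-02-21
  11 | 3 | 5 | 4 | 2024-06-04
SELECT name, stock, price FROM products WHERE stock >= 131 OR price >= 369.88

Execution result:
name | stock | price
Phone | 149 | 261.65
Camera | 141 | 470.64
Microphone | 23 | 414.52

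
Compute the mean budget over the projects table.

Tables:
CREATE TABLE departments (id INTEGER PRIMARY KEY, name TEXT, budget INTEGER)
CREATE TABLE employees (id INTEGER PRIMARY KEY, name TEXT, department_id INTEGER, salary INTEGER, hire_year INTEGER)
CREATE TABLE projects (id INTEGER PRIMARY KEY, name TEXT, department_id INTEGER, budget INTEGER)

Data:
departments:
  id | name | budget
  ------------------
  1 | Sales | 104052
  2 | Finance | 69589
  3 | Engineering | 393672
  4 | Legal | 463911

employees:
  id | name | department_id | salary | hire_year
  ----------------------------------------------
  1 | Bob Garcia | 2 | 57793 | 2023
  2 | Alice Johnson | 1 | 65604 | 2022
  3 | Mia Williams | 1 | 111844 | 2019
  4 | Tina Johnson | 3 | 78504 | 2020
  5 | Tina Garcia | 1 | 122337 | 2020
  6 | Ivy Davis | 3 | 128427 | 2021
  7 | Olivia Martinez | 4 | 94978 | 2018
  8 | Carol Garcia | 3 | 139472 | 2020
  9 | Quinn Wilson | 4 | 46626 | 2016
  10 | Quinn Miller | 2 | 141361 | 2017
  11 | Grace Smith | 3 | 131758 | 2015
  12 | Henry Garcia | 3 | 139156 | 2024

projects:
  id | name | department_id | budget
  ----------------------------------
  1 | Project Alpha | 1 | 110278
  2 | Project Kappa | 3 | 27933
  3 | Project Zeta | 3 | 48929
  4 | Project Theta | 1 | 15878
SELECT AVG(budget) FROM projects

Execution result:
50754.50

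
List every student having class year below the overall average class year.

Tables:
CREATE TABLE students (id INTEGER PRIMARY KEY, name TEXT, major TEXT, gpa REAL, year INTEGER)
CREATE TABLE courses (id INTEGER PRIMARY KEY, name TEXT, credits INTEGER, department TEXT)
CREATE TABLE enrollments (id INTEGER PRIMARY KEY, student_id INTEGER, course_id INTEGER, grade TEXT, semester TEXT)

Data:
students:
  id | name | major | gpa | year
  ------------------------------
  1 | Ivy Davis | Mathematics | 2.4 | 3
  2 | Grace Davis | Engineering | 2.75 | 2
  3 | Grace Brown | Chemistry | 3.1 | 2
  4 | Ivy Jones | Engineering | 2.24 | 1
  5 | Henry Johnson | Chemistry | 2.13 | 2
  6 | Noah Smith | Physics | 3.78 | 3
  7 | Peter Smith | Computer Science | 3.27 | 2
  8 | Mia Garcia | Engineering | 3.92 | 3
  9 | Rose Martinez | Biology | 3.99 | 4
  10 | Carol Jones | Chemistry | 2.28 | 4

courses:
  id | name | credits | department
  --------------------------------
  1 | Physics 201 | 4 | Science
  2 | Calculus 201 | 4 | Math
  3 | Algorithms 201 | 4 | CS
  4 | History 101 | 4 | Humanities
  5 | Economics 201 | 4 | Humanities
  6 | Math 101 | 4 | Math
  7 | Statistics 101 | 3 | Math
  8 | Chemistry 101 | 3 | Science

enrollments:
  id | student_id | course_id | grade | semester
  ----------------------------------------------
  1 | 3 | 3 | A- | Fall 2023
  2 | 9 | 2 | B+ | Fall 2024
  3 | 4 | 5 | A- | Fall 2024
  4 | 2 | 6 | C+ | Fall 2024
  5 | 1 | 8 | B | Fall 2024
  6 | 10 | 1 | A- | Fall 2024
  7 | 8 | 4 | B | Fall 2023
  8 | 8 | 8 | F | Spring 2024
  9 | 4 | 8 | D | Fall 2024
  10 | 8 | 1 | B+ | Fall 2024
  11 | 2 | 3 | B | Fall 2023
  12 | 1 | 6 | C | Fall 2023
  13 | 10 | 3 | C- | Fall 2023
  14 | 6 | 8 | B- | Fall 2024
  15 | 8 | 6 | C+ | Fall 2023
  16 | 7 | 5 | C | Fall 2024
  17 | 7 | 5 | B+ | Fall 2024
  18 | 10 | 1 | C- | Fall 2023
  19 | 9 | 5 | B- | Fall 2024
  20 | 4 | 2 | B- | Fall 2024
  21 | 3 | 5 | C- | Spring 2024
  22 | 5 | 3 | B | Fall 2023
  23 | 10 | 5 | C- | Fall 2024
SELECT name, year FROM students WHERE year < (SELECT AVG(year) FROM students)

Execution result:
name | year
Grace Davis | 2
Grace Brown | 2
Ivy Jones | 1
Henry Johnson | 2
Peter Smith | 2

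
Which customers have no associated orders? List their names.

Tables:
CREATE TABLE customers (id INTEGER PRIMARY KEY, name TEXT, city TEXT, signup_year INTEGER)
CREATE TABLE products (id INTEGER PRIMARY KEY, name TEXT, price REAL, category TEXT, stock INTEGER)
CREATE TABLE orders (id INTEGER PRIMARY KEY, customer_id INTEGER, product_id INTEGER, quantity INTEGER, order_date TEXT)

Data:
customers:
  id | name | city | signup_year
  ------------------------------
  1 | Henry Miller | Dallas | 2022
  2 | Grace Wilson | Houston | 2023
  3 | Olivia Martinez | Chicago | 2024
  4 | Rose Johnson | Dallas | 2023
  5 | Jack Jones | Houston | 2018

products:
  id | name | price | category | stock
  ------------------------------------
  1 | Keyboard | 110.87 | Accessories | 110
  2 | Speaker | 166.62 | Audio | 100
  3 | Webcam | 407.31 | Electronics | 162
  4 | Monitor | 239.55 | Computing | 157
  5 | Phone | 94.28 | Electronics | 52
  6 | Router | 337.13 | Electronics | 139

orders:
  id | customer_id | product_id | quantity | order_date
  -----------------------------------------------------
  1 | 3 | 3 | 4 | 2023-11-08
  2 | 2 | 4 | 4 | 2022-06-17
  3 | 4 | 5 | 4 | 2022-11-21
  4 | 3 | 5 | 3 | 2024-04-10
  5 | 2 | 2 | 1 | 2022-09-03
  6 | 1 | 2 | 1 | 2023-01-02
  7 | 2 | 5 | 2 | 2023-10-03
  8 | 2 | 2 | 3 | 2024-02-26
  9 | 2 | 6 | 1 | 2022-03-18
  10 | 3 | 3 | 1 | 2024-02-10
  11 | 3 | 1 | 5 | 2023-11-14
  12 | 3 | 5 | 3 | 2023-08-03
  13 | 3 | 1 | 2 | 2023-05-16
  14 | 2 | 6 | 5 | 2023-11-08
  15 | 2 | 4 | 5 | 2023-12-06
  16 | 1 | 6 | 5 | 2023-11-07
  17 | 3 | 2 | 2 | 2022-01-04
SELECT p.name FROM customers p LEFT JOIN orders c ON c.customer_id = p.id WHERE c.id IS NULL

Execution result:
Jack Jones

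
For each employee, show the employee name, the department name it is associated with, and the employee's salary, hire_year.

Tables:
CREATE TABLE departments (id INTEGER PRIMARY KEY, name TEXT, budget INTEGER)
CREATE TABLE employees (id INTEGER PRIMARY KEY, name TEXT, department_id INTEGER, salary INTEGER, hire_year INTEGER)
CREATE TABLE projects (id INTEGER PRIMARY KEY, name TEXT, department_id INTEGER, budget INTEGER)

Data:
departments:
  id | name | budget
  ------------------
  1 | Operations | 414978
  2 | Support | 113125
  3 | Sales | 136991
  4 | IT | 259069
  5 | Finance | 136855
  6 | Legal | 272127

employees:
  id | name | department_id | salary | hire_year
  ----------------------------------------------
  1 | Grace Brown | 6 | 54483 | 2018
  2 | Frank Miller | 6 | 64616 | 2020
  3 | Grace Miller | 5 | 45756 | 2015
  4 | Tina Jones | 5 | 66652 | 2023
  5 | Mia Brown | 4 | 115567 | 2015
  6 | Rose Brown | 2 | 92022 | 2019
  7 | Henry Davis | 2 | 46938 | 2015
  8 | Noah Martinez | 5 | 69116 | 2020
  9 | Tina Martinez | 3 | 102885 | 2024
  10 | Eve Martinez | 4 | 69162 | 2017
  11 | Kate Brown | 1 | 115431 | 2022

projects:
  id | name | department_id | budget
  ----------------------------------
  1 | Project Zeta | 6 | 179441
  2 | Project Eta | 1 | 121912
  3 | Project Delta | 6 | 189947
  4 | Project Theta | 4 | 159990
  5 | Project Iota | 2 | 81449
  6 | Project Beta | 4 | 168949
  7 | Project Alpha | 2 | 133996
SELECT c.name, p.name AS department, c.salary, c.hire_year FROM employees c JOIN departments p ON c.department_id = p.id

Execution result:
name | department | salary | hire_year
Grace Brown | Legal | 54483 | 2018
Frank Miller | Legal | 64616 | 2020
Grace Miller | Finance | 45756 | 2015
Tina Jones | Finance | 66652 | 2023
Mia Brown | IT | 115567 | 2015
Rose Brown | Support | 92022 | 2019
Henry Davis | Support | 46938 | 2015
Noah Martinez | Finance | 69116 | 2020
Tina Martinez | Sales | 102885 | 2024
Eve Martinez | IT | 69162 | 2017
Kate Brown | Operations | 115431 | 2022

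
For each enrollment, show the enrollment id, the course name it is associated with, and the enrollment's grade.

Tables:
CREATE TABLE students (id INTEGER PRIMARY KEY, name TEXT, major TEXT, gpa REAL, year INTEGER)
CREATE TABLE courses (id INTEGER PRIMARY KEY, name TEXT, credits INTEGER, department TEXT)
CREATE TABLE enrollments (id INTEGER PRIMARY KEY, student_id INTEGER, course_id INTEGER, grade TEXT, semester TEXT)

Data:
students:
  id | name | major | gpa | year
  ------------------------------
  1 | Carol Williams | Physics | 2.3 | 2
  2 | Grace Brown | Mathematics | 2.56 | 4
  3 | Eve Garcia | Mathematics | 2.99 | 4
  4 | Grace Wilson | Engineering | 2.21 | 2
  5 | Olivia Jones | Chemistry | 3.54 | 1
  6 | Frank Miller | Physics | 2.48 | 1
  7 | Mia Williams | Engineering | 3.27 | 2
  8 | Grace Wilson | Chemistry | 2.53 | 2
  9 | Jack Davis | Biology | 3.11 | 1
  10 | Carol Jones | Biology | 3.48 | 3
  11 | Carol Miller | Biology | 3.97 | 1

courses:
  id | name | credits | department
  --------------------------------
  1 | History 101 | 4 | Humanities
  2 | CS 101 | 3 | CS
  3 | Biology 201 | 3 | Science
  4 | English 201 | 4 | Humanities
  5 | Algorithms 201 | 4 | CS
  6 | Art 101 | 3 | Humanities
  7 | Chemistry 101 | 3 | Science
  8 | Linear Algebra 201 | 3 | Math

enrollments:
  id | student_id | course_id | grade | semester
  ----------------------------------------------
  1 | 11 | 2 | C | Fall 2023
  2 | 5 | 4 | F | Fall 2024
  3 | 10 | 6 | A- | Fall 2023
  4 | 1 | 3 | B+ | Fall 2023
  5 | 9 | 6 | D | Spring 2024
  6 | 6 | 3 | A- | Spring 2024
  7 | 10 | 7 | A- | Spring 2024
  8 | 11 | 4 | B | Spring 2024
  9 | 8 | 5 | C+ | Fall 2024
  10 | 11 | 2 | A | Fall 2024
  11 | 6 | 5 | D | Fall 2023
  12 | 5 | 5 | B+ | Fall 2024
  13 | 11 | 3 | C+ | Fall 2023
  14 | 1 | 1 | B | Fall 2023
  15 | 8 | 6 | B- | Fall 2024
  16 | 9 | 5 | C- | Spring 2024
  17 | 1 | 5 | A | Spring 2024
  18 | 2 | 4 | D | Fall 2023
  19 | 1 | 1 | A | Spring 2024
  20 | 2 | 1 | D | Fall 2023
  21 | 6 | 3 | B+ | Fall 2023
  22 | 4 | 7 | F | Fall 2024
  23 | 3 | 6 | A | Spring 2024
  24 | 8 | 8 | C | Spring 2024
SELECT c.id, p.name AS course, c.grade FROM enrollments c JOIN courses p ON c.course_id = p.id

Execution result:
id | course | grade
1 | CS 101 | C
2 | English 201 | F
3 | Art 101 | A-
4 | Biology 201 | B+
5 | Art 101 | D
6 | Biology 201 | A-
7 | Chemistry 101 | A-
8 | English 201 | B
9 | Algorithms 201 | C+
10 | CS 101 | A
11 | Algorithms 201 | D
12 | Algorithms 201 | B+
13 | Biology 201 | C+
14 | History 101 | B
15 | Art 101 | B-
16 | Algorithms 201 | C-
17 | Algorithms 201 | A
18 | English 201 | D
19 | History 101 | A
20 | History 101 | D
21 | Biology 201 | B+
22 | Chemistry 101 | F
23 | Art 101 | A
24 | Linear Algebra 201 | C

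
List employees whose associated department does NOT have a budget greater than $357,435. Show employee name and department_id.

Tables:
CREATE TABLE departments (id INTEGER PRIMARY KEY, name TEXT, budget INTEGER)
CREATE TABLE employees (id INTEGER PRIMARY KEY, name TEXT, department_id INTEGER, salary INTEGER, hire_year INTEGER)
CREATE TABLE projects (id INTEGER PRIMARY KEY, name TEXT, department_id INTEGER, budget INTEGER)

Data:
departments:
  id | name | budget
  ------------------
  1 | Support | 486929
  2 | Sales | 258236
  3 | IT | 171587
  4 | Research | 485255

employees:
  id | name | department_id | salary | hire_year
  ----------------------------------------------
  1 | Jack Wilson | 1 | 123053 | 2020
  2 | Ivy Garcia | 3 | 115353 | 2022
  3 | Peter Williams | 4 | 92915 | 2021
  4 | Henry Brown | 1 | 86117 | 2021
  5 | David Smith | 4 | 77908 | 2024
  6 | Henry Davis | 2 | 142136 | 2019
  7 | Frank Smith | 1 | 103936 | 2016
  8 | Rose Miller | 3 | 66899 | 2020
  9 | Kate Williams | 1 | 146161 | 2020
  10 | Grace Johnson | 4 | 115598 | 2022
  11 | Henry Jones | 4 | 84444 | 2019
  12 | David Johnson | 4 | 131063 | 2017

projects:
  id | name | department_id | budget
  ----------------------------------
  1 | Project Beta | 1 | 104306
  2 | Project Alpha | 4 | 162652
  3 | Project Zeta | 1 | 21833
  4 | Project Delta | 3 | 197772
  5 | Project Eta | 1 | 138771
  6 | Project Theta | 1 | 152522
SELECT name, department_id FROM employees WHERE department_id NOT IN (SELECT id FROM departments WHERE budget > 357435)

Execution result:
name | department_id
Ivy Garcia | 3
Henry Davis | 2
Rose Miller | 3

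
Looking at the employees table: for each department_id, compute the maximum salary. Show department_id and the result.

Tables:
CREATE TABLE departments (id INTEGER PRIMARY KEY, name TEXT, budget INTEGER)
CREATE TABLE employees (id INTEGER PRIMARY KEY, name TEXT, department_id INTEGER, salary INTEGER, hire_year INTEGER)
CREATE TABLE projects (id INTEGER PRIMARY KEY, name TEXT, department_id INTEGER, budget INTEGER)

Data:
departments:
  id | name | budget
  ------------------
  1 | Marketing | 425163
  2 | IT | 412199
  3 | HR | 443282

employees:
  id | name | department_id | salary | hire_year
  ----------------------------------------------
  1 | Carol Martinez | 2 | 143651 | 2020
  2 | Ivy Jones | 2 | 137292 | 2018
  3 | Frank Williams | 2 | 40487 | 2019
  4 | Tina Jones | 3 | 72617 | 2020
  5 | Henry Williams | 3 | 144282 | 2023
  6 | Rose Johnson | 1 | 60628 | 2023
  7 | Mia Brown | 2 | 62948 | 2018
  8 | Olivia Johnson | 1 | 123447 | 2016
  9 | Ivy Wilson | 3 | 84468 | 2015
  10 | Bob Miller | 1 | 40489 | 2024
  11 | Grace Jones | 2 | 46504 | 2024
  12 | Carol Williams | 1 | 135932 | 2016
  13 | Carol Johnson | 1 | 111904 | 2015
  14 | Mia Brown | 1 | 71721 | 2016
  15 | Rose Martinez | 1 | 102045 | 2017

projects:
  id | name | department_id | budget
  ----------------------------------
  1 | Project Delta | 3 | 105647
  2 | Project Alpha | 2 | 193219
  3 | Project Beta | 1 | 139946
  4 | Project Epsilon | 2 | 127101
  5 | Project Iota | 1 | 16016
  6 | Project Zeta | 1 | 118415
SELECT department_id, MAX(salary) AS max_salary FROM employees GROUP BY department_id

Execution result:
department_id | max_salary
1 | 135932
2 | 143651
3 | 144282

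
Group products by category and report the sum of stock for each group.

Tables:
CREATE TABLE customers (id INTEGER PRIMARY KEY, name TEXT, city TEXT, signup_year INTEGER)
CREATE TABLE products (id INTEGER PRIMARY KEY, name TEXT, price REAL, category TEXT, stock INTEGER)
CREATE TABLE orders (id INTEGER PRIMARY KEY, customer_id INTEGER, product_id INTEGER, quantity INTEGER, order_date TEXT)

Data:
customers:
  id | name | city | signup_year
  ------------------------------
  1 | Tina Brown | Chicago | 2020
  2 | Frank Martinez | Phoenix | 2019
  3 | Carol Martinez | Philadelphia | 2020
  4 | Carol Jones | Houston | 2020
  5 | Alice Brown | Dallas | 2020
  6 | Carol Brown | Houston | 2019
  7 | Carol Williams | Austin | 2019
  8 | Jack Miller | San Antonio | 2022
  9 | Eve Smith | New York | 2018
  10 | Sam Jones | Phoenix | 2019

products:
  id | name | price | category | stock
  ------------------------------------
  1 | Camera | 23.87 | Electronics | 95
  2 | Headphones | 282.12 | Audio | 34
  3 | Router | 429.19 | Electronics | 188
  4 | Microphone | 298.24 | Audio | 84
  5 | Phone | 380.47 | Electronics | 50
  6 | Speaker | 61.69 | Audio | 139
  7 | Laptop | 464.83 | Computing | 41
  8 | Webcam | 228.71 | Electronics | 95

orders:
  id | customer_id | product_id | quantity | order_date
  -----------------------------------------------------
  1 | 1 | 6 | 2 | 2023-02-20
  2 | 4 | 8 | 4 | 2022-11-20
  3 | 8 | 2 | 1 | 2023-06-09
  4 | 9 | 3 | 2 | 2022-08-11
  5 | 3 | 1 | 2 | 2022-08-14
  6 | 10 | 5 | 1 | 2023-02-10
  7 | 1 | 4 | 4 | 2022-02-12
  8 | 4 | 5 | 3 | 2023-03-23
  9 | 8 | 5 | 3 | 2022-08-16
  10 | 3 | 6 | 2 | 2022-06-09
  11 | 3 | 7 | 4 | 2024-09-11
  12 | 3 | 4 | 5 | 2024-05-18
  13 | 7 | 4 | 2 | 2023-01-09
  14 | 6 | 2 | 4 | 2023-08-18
SELECT category, SUM(stock) AS sum_stock FROM products GROUP BY category

Execution result:
category | sum_stock
Audio | 257
Computing | 41
Electronics | 428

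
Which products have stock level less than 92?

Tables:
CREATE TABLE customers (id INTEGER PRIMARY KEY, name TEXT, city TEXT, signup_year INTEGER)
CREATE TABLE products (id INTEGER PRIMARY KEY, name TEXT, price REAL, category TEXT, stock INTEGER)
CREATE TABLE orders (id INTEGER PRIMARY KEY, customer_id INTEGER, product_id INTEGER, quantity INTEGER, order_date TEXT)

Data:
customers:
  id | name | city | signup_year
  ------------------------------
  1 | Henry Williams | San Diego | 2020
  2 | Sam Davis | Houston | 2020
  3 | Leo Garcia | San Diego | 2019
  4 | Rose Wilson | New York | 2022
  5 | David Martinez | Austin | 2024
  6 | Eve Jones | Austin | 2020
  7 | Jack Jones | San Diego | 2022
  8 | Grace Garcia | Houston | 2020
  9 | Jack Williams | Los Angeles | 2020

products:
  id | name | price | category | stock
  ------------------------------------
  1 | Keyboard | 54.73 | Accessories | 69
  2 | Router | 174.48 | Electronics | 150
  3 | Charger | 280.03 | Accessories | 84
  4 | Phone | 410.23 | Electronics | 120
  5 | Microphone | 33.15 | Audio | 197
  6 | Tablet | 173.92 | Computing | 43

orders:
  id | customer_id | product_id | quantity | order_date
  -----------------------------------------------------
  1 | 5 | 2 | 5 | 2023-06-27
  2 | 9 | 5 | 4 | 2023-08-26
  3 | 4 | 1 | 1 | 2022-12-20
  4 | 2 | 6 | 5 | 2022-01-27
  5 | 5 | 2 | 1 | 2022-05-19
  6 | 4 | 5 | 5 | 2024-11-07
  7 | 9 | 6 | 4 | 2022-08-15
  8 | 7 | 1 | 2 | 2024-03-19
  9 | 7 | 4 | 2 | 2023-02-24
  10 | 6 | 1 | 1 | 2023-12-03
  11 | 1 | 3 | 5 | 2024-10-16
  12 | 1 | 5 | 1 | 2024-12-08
SELECT name, stock FROM products WHERE stock < 92

Execution result:
name | stock
Keyboard | 69
Charger | 84
Tablet | 43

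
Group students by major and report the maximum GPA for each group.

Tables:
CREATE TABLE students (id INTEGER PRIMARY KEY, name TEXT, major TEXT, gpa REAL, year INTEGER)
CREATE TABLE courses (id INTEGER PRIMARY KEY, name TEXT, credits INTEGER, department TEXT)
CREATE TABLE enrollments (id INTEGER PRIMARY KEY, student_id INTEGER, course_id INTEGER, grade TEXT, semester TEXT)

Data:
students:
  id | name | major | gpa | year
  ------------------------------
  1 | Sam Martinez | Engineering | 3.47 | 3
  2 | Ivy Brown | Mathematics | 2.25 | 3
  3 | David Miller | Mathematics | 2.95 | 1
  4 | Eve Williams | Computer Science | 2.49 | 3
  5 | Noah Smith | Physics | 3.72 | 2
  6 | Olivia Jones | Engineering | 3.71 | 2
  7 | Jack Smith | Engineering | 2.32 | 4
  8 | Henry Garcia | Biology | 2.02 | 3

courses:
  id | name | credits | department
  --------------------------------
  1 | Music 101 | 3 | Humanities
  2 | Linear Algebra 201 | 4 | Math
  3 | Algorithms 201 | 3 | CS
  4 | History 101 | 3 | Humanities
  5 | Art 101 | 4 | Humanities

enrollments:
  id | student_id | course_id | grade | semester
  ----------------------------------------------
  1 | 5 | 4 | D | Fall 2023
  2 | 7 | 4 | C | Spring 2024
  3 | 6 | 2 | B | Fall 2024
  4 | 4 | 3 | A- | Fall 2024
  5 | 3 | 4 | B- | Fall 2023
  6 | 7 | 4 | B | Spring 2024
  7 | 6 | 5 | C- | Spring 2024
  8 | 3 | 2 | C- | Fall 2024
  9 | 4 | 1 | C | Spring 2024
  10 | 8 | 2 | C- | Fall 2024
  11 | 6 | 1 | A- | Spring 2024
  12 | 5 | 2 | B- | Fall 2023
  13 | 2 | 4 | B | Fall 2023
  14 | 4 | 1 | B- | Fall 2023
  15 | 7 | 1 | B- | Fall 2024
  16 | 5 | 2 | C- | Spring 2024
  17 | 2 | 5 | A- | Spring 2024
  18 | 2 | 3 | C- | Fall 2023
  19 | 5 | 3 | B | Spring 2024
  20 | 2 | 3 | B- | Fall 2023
SELECT major, MAX(gpa) AS max_gpa FROM students GROUP BY major

Execution result:
major | max_gpa
Biology | 2.02
Computer Science | 2.49
Engineering | 3.71
Mathematics | 2.95
Physics | 3.72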